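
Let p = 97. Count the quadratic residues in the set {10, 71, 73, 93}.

(10/97) = -1 → non-residue.
(71/97) = -1 → non-residue.
(73/97) = +1 → QR.
(93/97) = +1 → QR.
Total quadratic residues among the 4: 2.

2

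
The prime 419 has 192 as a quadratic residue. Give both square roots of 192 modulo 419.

187, 232

Since 419 ≡ 3 (mod 4), a square root of 192 is 192^((419+1)/4) = 192^105 mod 419.
Repeated squaring: 192^2≡411, 192^4≡64, 192^8≡325, 192^16≡37, 192^32≡112, 192^64≡393 (mod 419).
192^105 = 192^(64+32+8+1) ≡ 187 (mod 419).
Check: 187² = 34969 ≡ 192 (mod 419). The two roots are 187 and 232.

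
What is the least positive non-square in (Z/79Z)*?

3

(2/79) = +1, so 2 is a residue.
(3/79) = −1, so 3 is the smallest positive non-residue mod 79.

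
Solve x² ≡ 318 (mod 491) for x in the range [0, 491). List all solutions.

Since 491 ≡ 3 (mod 4), a square root of 318 is 318^((491+1)/4) = 318^123 mod 491.
Repeated squaring: 318^2≡469, 318^4≡484, 318^8≡49, 318^16≡437, 318^32≡461, 318^64≡409 (mod 491).
318^123 = 318^(64+32+16+8+2+1) ≡ 143 (mod 491).
Check: 143² = 20449 ≡ 318 (mod 491). The two roots are 143 and 348.

143, 348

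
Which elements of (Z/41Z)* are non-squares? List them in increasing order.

3,6,7,11,12,13,14,15,17,19,22,24,26,27,28,29,30,34,35,38

Square k = 1,…,20 (k and 41−k give the same square):
1²=1, 2²=4, 3²=9, 4²=16, 5²=25, 6²=36, 7²≡8, 8²≡23, 9²≡40, 10²≡18, 11²≡39, 12²≡21, 13²≡5, 14²≡32, 15²≡20, 16²≡10, 17²≡2, 18²≡37, 19²≡33, 20²≡31 (mod 41).
The residues are {1, 2, 4, 5, 8, 9, 10, 16, 18, 20, 21, 23, 25, 31, 32, 33, 36, 37, 39, 40}; the non-residues are the remaining 20 nonzero classes.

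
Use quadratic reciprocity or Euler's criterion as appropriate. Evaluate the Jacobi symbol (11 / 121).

0

Reciprocity: 11 ≡ 3 and 121 ≡ 1 (mod 4), so (11/121) = +(121/11).
Reduce top mod 11: now compute (0/11).
Top reduces to 0: gcd > 1, so the symbol is 0.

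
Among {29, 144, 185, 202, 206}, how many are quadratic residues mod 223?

3

(29/223) = +1 → QR.
(144/223) = +1 → QR.
(185/223) = -1 → non-residue.
(202/223) = +1 → QR.
(206/223) = -1 → non-residue.
Total quadratic residues among the 5: 3.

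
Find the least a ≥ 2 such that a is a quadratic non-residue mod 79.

3

(2/79) = +1, so 2 is a residue.
(3/79) = −1, so 3 is the smallest positive non-residue mod 79.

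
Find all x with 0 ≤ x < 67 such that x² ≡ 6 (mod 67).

26, 41

Since 67 ≡ 3 (mod 4), a square root of 6 is 6^((67+1)/4) = 6^17 mod 67.
Repeated squaring: 6^2≡36, 6^4≡23, 6^8≡60, 6^16≡49 (mod 67).
6^17 = 6^(16+1) ≡ 26 (mod 67).
Check: 26² = 676 ≡ 6 (mod 67). The two roots are 26 and 41.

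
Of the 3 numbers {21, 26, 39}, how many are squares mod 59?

2

(21/59) = +1 → QR.
(26/59) = +1 → QR.
(39/59) = -1 → non-residue.
Total quadratic residues among the 3: 2.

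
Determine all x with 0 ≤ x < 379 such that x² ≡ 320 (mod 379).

Since 379 ≡ 3 (mod 4), a square root of 320 is 320^((379+1)/4) = 320^95 mod 379.
Repeated squaring: 320^2≡70, 320^4≡352, 320^8≡350, 320^16≡83, 320^32≡67, 320^64≡320 (mod 379).
320^95 = 320^(64+16+8+4+2+1) ≡ 67 (mod 379).
Check: 67² = 4489 ≡ 320 (mod 379). The two roots are 67 and 312.

67, 312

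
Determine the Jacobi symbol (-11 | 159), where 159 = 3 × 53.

1

First reduce: -11 ≡ 148 (mod 159).
Pull out 2^2: since 159 ≡ 7 (mod 8), (2/159) = +1, so (2/159)^2 = +1.
Reciprocity: 37 ≡ 1 and 159 ≡ 3 (mod 4), so (37/159) = +(159/37).
Reduce top mod 37: now compute (11/37).
Reciprocity: 11 ≡ 3 and 37 ≡ 1 (mod 4), so (11/37) = +(37/11).
Reduce top mod 11: now compute (4/11).
Pull out 2^2: since 11 ≡ 3 (mod 8), (2/11) = -1, so (2/11)^2 = +1.
Reached (1/11) = 1. Collecting the sign flips along the way, the symbol is +1.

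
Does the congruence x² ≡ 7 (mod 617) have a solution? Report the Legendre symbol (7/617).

Euler's criterion: (7/617) ≡ 7^308 (mod 617).
7^2 ≡ 49 (mod 617)
7^4 ≡ 550 (mod 617)
7^8 ≡ 170 (mod 617)
7^16 ≡ 518 (mod 617)
7^32 ≡ 546 (mod 617)
7^64 ≡ 105 (mod 617)
7^128 ≡ 536 (mod 617)
7^256 ≡ 391 (mod 617)
7^308 = 7^(256+32+16+4) ≡ 1 (mod 617).
Result is 1, so (7/617) = 1.

1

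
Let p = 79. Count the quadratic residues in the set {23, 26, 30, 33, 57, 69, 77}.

2

(23/79) = +1 → QR.
(26/79) = +1 → QR.
(30/79) = -1 → non-residue.
(33/79) = -1 → non-residue.
(57/79) = -1 → non-residue.
(69/79) = -1 → non-residue.
(77/79) = -1 → non-residue.
Total quadratic residues among the 7: 2.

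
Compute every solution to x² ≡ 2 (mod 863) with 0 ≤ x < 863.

251, 612

Since 863 ≡ 3 (mod 4), a square root of 2 is 2^((863+1)/4) = 2^216 mod 863.
Repeated squaring: 2^2≡4, 2^4≡16, 2^8≡256, 2^16≡811, 2^32≡115, 2^64≡280, 2^128≡730 (mod 863).
2^216 = 2^(128+64+16+8) ≡ 612 (mod 863).
Check: 612² = 374544 ≡ 2 (mod 863). The two roots are 251 and 612.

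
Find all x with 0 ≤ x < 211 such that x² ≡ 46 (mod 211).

Since 211 ≡ 3 (mod 4), a square root of 46 is 46^((211+1)/4) = 46^53 mod 211.
Repeated squaring: 46^2≡6, 46^4≡36, 46^8≡30, 46^16≡56, 46^32≡182 (mod 211).
46^53 = 46^(32+16+4+1) ≡ 62 (mod 211).
Check: 62² = 3844 ≡ 46 (mod 211). The two roots are 62 and 149.

62, 149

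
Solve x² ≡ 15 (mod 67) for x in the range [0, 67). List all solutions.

22, 45

Since 67 ≡ 3 (mod 4), a square root of 15 is 15^((67+1)/4) = 15^17 mod 67.
Repeated squaring: 15^2≡24, 15^4≡40, 15^8≡59, 15^16≡64 (mod 67).
15^17 = 15^(16+1) ≡ 22 (mod 67).
Check: 22² = 484 ≡ 15 (mod 67). The two roots are 22 and 45.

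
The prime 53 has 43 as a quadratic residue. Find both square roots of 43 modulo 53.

53 ≡ 1 (mod 4), so we find a root by search.
Trying successive values, 19² = 361 ≡ 43 (mod 53). The other root is 53 − 19 = 34.

19, 34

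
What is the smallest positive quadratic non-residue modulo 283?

(2/283) = −1, so 2 is the smallest positive non-residue mod 283.

2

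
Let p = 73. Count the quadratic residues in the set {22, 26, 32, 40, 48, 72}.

(22/73) = -1 → non-residue.
(26/73) = -1 → non-residue.
(32/73) = +1 → QR.
(40/73) = -1 → non-residue.
(48/73) = +1 → QR.
(72/73) = +1 → QR.
Total quadratic residues among the 6: 3.

3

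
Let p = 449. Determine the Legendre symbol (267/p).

Reciprocity: 267 ≡ 3 and 449 ≡ 1 (mod 4), so (267/449) = +(449/267).
Reduce top mod 267: now compute (182/267).
Pull out 2: since 267 ≡ 3 (mod 8), (2/267) = -1.
Reciprocity: 91 ≡ 3 and 267 ≡ 3 (mod 4), so (91/267) = −(267/91).
Reduce top mod 91: now compute (85/91).
Reciprocity: 85 ≡ 1 and 91 ≡ 3 (mod 4), so (85/91) = +(91/85).
Reduce top mod 85: now compute (6/85).
Pull out 2: since 85 ≡ 5 (mod 8), (2/85) = -1.
Reciprocity: 3 ≡ 3 and 85 ≡ 1 (mod 4), so (3/85) = +(85/3).
Reduce top mod 3: now compute (1/3).
Reached (1/3) = 1. Collecting the sign flips along the way, the symbol is -1.

-1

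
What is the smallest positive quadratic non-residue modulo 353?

3

(2/353) = +1, so 2 is a residue.
(3/353) = −1, so 3 is the smallest positive non-residue mod 353.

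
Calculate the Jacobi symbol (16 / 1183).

Pull out 2^4: since 1183 ≡ 7 (mod 8), (2/1183) = +1, so (2/1183)^4 = +1.
Reached (1/1183) = 1. Collecting the sign flips along the way, the symbol is +1.

1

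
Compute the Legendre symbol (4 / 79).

1

Pull out 2^2: since 79 ≡ 7 (mod 8), (2/79) = +1, so (2/79)^2 = +1.
Reached (1/79) = 1. Collecting the sign flips along the way, the symbol is +1.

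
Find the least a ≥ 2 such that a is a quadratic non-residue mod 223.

(2/223) = +1, so 2 is a residue.
(3/223) = −1, so 3 is the smallest positive non-residue mod 223.

3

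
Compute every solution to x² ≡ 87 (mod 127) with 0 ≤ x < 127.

Since 127 ≡ 3 (mod 4), a square root of 87 is 87^((127+1)/4) = 87^32 mod 127.
Repeated squaring: 87^2≡76, 87^4≡61, 87^8≡38, 87^16≡47, 87^32≡50 (mod 127).
87^32 = 87^(32) ≡ 50 (mod 127).
Check: 50² = 2500 ≡ 87 (mod 127). The two roots are 50 and 77.

50, 77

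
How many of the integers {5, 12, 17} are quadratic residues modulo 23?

1

(5/23) = -1 → non-residue.
(12/23) = +1 → QR.
(17/23) = -1 → non-residue.
Total quadratic residues among the 3: 1.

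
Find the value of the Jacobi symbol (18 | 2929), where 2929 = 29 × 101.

Pull out 2: since 2929 ≡ 1 (mod 8), (2/2929) = +1.
Reciprocity: 9 ≡ 1 and 2929 ≡ 1 (mod 4), so (9/2929) = +(2929/9).
Reduce top mod 9: now compute (4/9).
Pull out 2^2: since 9 ≡ 1 (mod 8), (2/9) = +1, so (2/9)^2 = +1.
Reached (1/9) = 1. Collecting the sign flips along the way, the symbol is +1.

1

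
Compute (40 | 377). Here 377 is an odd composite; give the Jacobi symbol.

-1

Pull out 2^3: since 377 ≡ 1 (mod 8), (2/377) = +1, so (2/377)^3 = +1.
Reciprocity: 5 ≡ 1 and 377 ≡ 1 (mod 4), so (5/377) = +(377/5).
Reduce top mod 5: now compute (2/5).
Pull out 2: since 5 ≡ 5 (mod 8), (2/5) = -1.
Reached (1/5) = 1. Collecting the sign flips along the way, the symbol is -1.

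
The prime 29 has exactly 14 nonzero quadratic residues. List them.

1 4 5 6 7 9 13 16 20 22 23 24 25 28

Square k = 1,…,14 (k and 29−k give the same square):
1²=1, 2²=4, 3²=9, 4²=16, 5²=25, 6²≡7, 7²≡20, 8²≡6, 9²≡23, 10²≡13, 11²≡5, 12²≡28, 13²≡24, 14²≡22 (mod 29).
So the quadratic residues mod 29 are {1, 4, 5, 6, 7, 9, 13, 16, 20, 22, 23, 24, 25, 28}.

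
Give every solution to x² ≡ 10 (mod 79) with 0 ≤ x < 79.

22, 57

Since 79 ≡ 3 (mod 4), a square root of 10 is 10^((79+1)/4) = 10^20 mod 79.
Repeated squaring: 10^2≡21, 10^4≡46, 10^8≡62, 10^16≡52 (mod 79).
10^20 = 10^(16+4) ≡ 22 (mod 79).
Check: 22² = 484 ≡ 10 (mod 79). The two roots are 22 and 57.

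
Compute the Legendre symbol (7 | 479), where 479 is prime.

Reciprocity: 7 ≡ 3 and 479 ≡ 3 (mod 4), so (7/479) = −(479/7).
Reduce top mod 7: now compute (3/7).
Reciprocity: 3 ≡ 3 and 7 ≡ 3 (mod 4), so (3/7) = −(7/3).
Reduce top mod 3: now compute (1/3).
Reached (1/3) = 1. Collecting the sign flips along the way, the symbol is +1.

1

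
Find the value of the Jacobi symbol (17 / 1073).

Reciprocity: 17 ≡ 1 and 1073 ≡ 1 (mod 4), so (17/1073) = +(1073/17).
Reduce top mod 17: now compute (2/17).
Pull out 2: since 17 ≡ 1 (mod 8), (2/17) = +1.
Reached (1/17) = 1. Collecting the sign flips along the way, the symbol is +1.

1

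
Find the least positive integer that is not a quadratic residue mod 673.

(2/673) = +1, so 2 is a residue.
(3/673) = +1, so 3 is a residue.
(4/673) = +1, so 4 is a residue.
(5/673) = −1, so 5 is the smallest positive non-residue mod 673.

5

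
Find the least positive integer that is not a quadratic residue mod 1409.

(2/1409) = +1, so 2 is a residue.
(3/1409) = −1, so 3 is the smallest positive non-residue mod 1409.

3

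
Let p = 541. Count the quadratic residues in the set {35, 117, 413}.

(35/541) = +1 → QR.
(117/541) = -1 → non-residue.
(413/541) = -1 → non-residue.
Total quadratic residues among the 3: 1.

1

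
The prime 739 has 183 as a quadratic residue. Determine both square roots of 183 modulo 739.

Since 739 ≡ 3 (mod 4), a square root of 183 is 183^((739+1)/4) = 183^185 mod 739.
Repeated squaring: 183^2≡234, 183^4≡70, 183^8≡466, 183^16≡629, 183^32≡276, 183^64≡59, 183^128≡525 (mod 739).
183^185 = 183^(128+32+16+8+1) ≡ 497 (mod 739).
Check: 497² = 247009 ≡ 183 (mod 739). The two roots are 242 and 497.

242, 497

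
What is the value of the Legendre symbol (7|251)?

1

Reciprocity: 7 ≡ 3 and 251 ≡ 3 (mod 4), so (7/251) = −(251/7).
Reduce top mod 7: now compute (6/7).
Pull out 2: since 7 ≡ 7 (mod 8), (2/7) = +1.
Reciprocity: 3 ≡ 3 and 7 ≡ 3 (mod 4), so (3/7) = −(7/3).
Reduce top mod 3: now compute (1/3).
Reached (1/3) = 1. Collecting the sign flips along the way, the symbol is +1.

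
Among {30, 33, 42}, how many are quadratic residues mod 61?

1

(30/61) = -1 → non-residue.
(33/61) = -1 → non-residue.
(42/61) = +1 → QR.
Total quadratic residues among the 3: 1.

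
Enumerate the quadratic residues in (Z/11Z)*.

Square k = 1,…,5 (k and 11−k give the same square):
1²=1, 2²=4, 3²=9, 4²≡5, 5²≡3 (mod 11).
So the quadratic residues mod 11 are {1, 3, 4, 5, 9}.

1, 3, 4, 5, 9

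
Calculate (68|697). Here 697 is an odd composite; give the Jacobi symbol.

Pull out 2^2: since 697 ≡ 1 (mod 8), (2/697) = +1, so (2/697)^2 = +1.
Reciprocity: 17 ≡ 1 and 697 ≡ 1 (mod 4), so (17/697) = +(697/17).
Reduce top mod 17: now compute (0/17).
Top reduces to 0: gcd > 1, so the symbol is 0.

0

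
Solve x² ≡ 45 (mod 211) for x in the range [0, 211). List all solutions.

16, 195

Since 211 ≡ 3 (mod 4), a square root of 45 is 45^((211+1)/4) = 45^53 mod 211.
Repeated squaring: 45^2≡126, 45^4≡51, 45^8≡69, 45^16≡119, 45^32≡24 (mod 211).
45^53 = 45^(32+16+4+1) ≡ 16 (mod 211).
Check: 16² = 256 ≡ 45 (mod 211). The two roots are 16 and 195.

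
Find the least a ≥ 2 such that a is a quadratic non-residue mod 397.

2

(2/397) = −1, so 2 is the smallest positive non-residue mod 397.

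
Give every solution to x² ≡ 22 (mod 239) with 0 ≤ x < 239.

71, 168

Since 239 ≡ 3 (mod 4), a square root of 22 is 22^((239+1)/4) = 22^60 mod 239.
Repeated squaring: 22^2≡6, 22^4≡36, 22^8≡101, 22^16≡163, 22^32≡40 (mod 239).
22^60 = 22^(32+16+8+4) ≡ 71 (mod 239).
Check: 71² = 5041 ≡ 22 (mod 239). The two roots are 71 and 168.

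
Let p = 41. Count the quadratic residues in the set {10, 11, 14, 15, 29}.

1

(10/41) = +1 → QR.
(11/41) = -1 → non-residue.
(14/41) = -1 → non-residue.
(15/41) = -1 → non-residue.
(29/41) = -1 → non-residue.
Total quadratic residues among the 5: 1.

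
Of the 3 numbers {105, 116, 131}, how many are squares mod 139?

(105/139) = -1 → non-residue.
(116/139) = +1 → QR.
(131/139) = +1 → QR.
Total quadratic residues among the 3: 2.

2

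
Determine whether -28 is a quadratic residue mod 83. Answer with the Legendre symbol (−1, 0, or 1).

Euler's criterion: (-28/83) ≡ 55^41 (mod 83).
55^2 ≡ 37 (mod 83)
55^4 ≡ 41 (mod 83)
55^8 ≡ 21 (mod 83)
55^16 ≡ 26 (mod 83)
55^32 ≡ 12 (mod 83)
55^41 = 55^(32+8+1) ≡ 82 (mod 83).
Result is 82 ≡ −1, so (-28/83) = −1.

-1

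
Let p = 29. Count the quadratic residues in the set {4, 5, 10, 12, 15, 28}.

3

(4/29) = +1 → QR.
(5/29) = +1 → QR.
(10/29) = -1 → non-residue.
(12/29) = -1 → non-residue.
(15/29) = -1 → non-residue.
(28/29) = +1 → QR.
Total quadratic residues among the 6: 3.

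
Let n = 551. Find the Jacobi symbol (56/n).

Pull out 2^3: since 551 ≡ 7 (mod 8), (2/551) = +1, so (2/551)^3 = +1.
Reciprocity: 7 ≡ 3 and 551 ≡ 3 (mod 4), so (7/551) = −(551/7).
Reduce top mod 7: now compute (5/7).
Reciprocity: 5 ≡ 1 and 7 ≡ 3 (mod 4), so (5/7) = +(7/5).
Reduce top mod 5: now compute (2/5).
Pull out 2: since 5 ≡ 5 (mod 8), (2/5) = -1.
Reached (1/5) = 1. Collecting the sign flips along the way, the symbol is +1.

1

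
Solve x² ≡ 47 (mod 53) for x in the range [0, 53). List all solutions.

53 ≡ 1 (mod 4), so we find a root by search.
Trying successive values, 10² = 100 ≡ 47 (mod 53). The other root is 53 − 10 = 43.

10, 43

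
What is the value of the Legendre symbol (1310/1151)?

1

First reduce: 1310 ≡ 159 (mod 1151).
Reciprocity: 159 ≡ 3 and 1151 ≡ 3 (mod 4), so (159/1151) = −(1151/159).
Reduce top mod 159: now compute (38/159).
Pull out 2: since 159 ≡ 7 (mod 8), (2/159) = +1.
Reciprocity: 19 ≡ 3 and 159 ≡ 3 (mod 4), so (19/159) = −(159/19).
Reduce top mod 19: now compute (7/19).
Reciprocity: 7 ≡ 3 and 19 ≡ 3 (mod 4), so (7/19) = −(19/7).
Reduce top mod 7: now compute (5/7).
Reciprocity: 5 ≡ 1 and 7 ≡ 3 (mod 4), so (5/7) = +(7/5).
Reduce top mod 5: now compute (2/5).
Pull out 2: since 5 ≡ 5 (mod 8), (2/5) = -1.
Reached (1/5) = 1. Collecting the sign flips along the way, the symbol is +1.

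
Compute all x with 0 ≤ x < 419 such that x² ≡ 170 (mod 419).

111, 308

Since 419 ≡ 3 (mod 4), a square root of 170 is 170^((419+1)/4) = 170^105 mod 419.
Repeated squaring: 170^2≡408, 170^4≡121, 170^8≡395, 170^16≡157, 170^32≡347, 170^64≡156 (mod 419).
170^105 = 170^(64+32+8+1) ≡ 111 (mod 419).
Check: 111² = 12321 ≡ 170 (mod 419). The two roots are 111 and 308.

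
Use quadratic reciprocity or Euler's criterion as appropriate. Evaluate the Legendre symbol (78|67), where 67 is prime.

-1

Euler's criterion: (78/67) ≡ 11^33 (mod 67).
11^2 ≡ 54 (mod 67)
11^4 ≡ 35 (mod 67)
11^8 ≡ 19 (mod 67)
11^16 ≡ 26 (mod 67)
11^32 ≡ 6 (mod 67)
11^33 = 11^(32+1) ≡ 66 (mod 67).
Result is 66 ≡ −1, so (78/67) = −1.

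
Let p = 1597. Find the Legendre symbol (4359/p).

1

First reduce: 4359 ≡ 1165 (mod 1597).
Reciprocity: 1165 ≡ 1 and 1597 ≡ 1 (mod 4), so (1165/1597) = +(1597/1165).
Reduce top mod 1165: now compute (432/1165).
Pull out 2^4: since 1165 ≡ 5 (mod 8), (2/1165) = -1, so (2/1165)^4 = +1.
Reciprocity: 27 ≡ 3 and 1165 ≡ 1 (mod 4), so (27/1165) = +(1165/27).
Reduce top mod 27: now compute (4/27).
Pull out 2^2: since 27 ≡ 3 (mod 8), (2/27) = -1, so (2/27)^2 = +1.
Reached (1/27) = 1. Collecting the sign flips along the way, the symbol is +1.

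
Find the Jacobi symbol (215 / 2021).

0

Reciprocity: 215 ≡ 3 and 2021 ≡ 1 (mod 4), so (215/2021) = +(2021/215).
Reduce top mod 215: now compute (86/215).
Pull out 2: since 215 ≡ 7 (mod 8), (2/215) = +1.
Reciprocity: 43 ≡ 3 and 215 ≡ 3 (mod 4), so (43/215) = −(215/43).
Reduce top mod 43: now compute (0/43).
Top reduces to 0: gcd > 1, so the symbol is 0.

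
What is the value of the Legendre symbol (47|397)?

1

Reciprocity: 47 ≡ 3 and 397 ≡ 1 (mod 4), so (47/397) = +(397/47).
Reduce top mod 47: now compute (21/47).
Reciprocity: 21 ≡ 1 and 47 ≡ 3 (mod 4), so (21/47) = +(47/21).
Reduce top mod 21: now compute (5/21).
Reciprocity: 5 ≡ 1 and 21 ≡ 1 (mod 4), so (5/21) = +(21/5).
Reduce top mod 5: now compute (1/5).
Reached (1/5) = 1. Collecting the sign flips along the way, the symbol is +1.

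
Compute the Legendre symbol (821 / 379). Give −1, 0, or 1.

-1

Euler's criterion: (821/379) ≡ 63^189 (mod 379).
63^2 ≡ 179 (mod 379)
63^4 ≡ 205 (mod 379)
63^8 ≡ 335 (mod 379)
63^16 ≡ 41 (mod 379)
63^32 ≡ 165 (mod 379)
63^64 ≡ 316 (mod 379)
63^128 ≡ 179 (mod 379)
63^189 = 63^(128+32+16+8+4+1) ≡ 378 (mod 379).
Result is 378 ≡ −1, so (821/379) = −1.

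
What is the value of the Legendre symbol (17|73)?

Reciprocity: 17 ≡ 1 and 73 ≡ 1 (mod 4), so (17/73) = +(73/17).
Reduce top mod 17: now compute (5/17).
Reciprocity: 5 ≡ 1 and 17 ≡ 1 (mod 4), so (5/17) = +(17/5).
Reduce top mod 5: now compute (2/5).
Pull out 2: since 5 ≡ 5 (mod 8), (2/5) = -1.
Reached (1/5) = 1. Collecting the sign flips along the way, the symbol is -1.

-1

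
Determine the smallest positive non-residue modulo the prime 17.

(2/17) = +1, so 2 is a residue.
(3/17) = −1, so 3 is the smallest positive non-residue mod 17.

3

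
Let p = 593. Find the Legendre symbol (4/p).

Euler's criterion: (4/593) ≡ 4^296 (mod 593).
4^2 ≡ 16 (mod 593)
4^4 ≡ 256 (mod 593)
4^8 ≡ 306 (mod 593)
4^16 ≡ 535 (mod 593)
4^32 ≡ 399 (mod 593)
4^64 ≡ 277 (mod 593)
4^128 ≡ 232 (mod 593)
4^256 ≡ 454 (mod 593)
4^296 = 4^(256+32+8) ≡ 1 (mod 593).
Result is 1, so (4/593) = 1.

1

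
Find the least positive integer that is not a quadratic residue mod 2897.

(2/2897) = +1, so 2 is a residue.
(3/2897) = −1, so 3 is the smallest positive non-residue mod 2897.

3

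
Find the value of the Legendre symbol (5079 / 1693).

First reduce: 5079 ≡ 0 (mod 1693).
Top reduces to 0: gcd > 1, so the symbol is 0.

0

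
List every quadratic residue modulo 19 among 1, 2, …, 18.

1, 4, 5, 6, 7, 9, 11, 16, 17

Square k = 1,…,9 (k and 19−k give the same square):
1²=1, 2²=4, 3²=9, 4²=16, 5²≡6, 6²≡17, 7²≡11, 8²≡7, 9²≡5 (mod 19).
So the quadratic residues mod 19 are {1, 4, 5, 6, 7, 9, 11, 16, 17}.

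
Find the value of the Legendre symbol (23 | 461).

1

Reciprocity: 23 ≡ 3 and 461 ≡ 1 (mod 4), so (23/461) = +(461/23).
Reduce top mod 23: now compute (1/23).
Reached (1/23) = 1. Collecting the sign flips along the way, the symbol is +1.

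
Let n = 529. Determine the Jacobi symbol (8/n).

Pull out 2^3: since 529 ≡ 1 (mod 8), (2/529) = +1, so (2/529)^3 = +1.
Reached (1/529) = 1. Collecting the sign flips along the way, the symbol is +1.

1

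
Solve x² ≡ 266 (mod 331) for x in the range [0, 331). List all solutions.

Since 331 ≡ 3 (mod 4), a square root of 266 is 266^((331+1)/4) = 266^83 mod 331.
Repeated squaring: 266^2≡253, 266^4≡126, 266^8≡319, 266^16≡144, 266^32≡214, 266^64≡118 (mod 331).
266^83 = 266^(64+16+2+1) ≡ 70 (mod 331).
Check: 70² = 4900 ≡ 266 (mod 331). The two roots are 70 and 261.

70, 261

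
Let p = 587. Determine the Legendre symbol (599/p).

First reduce: 599 ≡ 12 (mod 587).
Pull out 2^2: since 587 ≡ 3 (mod 8), (2/587) = -1, so (2/587)^2 = +1.
Reciprocity: 3 ≡ 3 and 587 ≡ 3 (mod 4), so (3/587) = −(587/3).
Reduce top mod 3: now compute (2/3).
Pull out 2: since 3 ≡ 3 (mod 8), (2/3) = -1.
Reached (1/3) = 1. Collecting the sign flips along the way, the symbol is +1.

1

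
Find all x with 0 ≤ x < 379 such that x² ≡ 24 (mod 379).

Since 379 ≡ 3 (mod 4), a square root of 24 is 24^((379+1)/4) = 24^95 mod 379.
Repeated squaring: 24^2≡197, 24^4≡151, 24^8≡61, 24^16≡310, 24^32≡213, 24^64≡268 (mod 379).
24^95 = 24^(64+16+8+4+2+1) ≡ 294 (mod 379).
Check: 294² = 86436 ≡ 24 (mod 379). The two roots are 85 and 294.

85, 294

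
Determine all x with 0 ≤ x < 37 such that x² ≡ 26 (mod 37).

37 ≡ 1 (mod 4), so we find a root by search.
Trying successive values, 10² = 100 ≡ 26 (mod 37). The other root is 37 − 10 = 27.

10, 27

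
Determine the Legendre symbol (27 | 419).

1

Reciprocity: 27 ≡ 3 and 419 ≡ 3 (mod 4), so (27/419) = −(419/27).
Reduce top mod 27: now compute (14/27).
Pull out 2: since 27 ≡ 3 (mod 8), (2/27) = -1.
Reciprocity: 7 ≡ 3 and 27 ≡ 3 (mod 4), so (7/27) = −(27/7).
Reduce top mod 7: now compute (6/7).
Pull out 2: since 7 ≡ 7 (mod 8), (2/7) = +1.
Reciprocity: 3 ≡ 3 and 7 ≡ 3 (mod 4), so (3/7) = −(7/3).
Reduce top mod 3: now compute (1/3).
Reached (1/3) = 1. Collecting the sign flips along the way, the symbol is +1.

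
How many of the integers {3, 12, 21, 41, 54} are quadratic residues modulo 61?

(3/61) = +1 → QR.
(12/61) = +1 → QR.
(21/61) = -1 → non-residue.
(41/61) = +1 → QR.
(54/61) = -1 → non-residue.
Total quadratic residues among the 5: 3.

3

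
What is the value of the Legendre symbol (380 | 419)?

-1

Euler's criterion: (380/419) ≡ 380^209 (mod 419).
380^2 ≡ 264 (mod 419)
380^4 ≡ 142 (mod 419)
380^8 ≡ 52 (mod 419)
380^16 ≡ 190 (mod 419)
380^32 ≡ 66 (mod 419)
380^64 ≡ 166 (mod 419)
380^128 ≡ 321 (mod 419)
380^209 = 380^(128+64+16+1) ≡ 418 (mod 419).
Result is 418 ≡ −1, so (380/419) = −1.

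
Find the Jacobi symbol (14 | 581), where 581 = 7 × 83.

Pull out 2: since 581 ≡ 5 (mod 8), (2/581) = -1.
Reciprocity: 7 ≡ 3 and 581 ≡ 1 (mod 4), so (7/581) = +(581/7).
Reduce top mod 7: now compute (0/7).
Top reduces to 0: gcd > 1, so the symbol is 0.

0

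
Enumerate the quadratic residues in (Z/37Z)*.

Square k = 1,…,18 (k and 37−k give the same square):
1²=1, 2²=4, 3²=9, 4²=16, 5²=25, 6²=36, 7²≡12, 8²≡27, 9²≡7, 10²≡26, 11²≡10, 12²≡33, 13²≡21, 14²≡11, 15²≡3, 16²≡34, 17²≡30, 18²≡28 (mod 37).
So the quadratic residues mod 37 are {1, 3, 4, 7, 9, 10, 11, 12, 16, 21, 25, 26, 27, 28, 30, 33, 34, 36}.

1, 3, 4, 7, 9, 10, 11, 12, 16, 21, 25, 26, 27, 28, 30, 33, 34, 36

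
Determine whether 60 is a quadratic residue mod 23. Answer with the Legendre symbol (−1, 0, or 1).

First reduce: 60 ≡ 14 (mod 23).
Pull out 2: since 23 ≡ 7 (mod 8), (2/23) = +1.
Reciprocity: 7 ≡ 3 and 23 ≡ 3 (mod 4), so (7/23) = −(23/7).
Reduce top mod 7: now compute (2/7).
Pull out 2: since 7 ≡ 7 (mod 8), (2/7) = +1.
Reached (1/7) = 1. Collecting the sign flips along the way, the symbol is -1.

-1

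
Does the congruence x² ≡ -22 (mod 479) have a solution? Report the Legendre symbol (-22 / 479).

-1

Euler's criterion: (-22/479) ≡ 457^239 (mod 479).
457^2 ≡ 5 (mod 479)
457^4 ≡ 25 (mod 479)
457^8 ≡ 146 (mod 479)
457^16 ≡ 240 (mod 479)
457^32 ≡ 120 (mod 479)
457^64 ≡ 30 (mod 479)
457^128 ≡ 421 (mod 479)
457^239 = 457^(128+64+32+8+4+2+1) ≡ 478 (mod 479).
Result is 478 ≡ −1, so (-22/479) = −1.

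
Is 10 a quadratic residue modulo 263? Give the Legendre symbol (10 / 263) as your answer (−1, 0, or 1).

-1

Pull out 2: since 263 ≡ 7 (mod 8), (2/263) = +1.
Reciprocity: 5 ≡ 1 and 263 ≡ 3 (mod 4), so (5/263) = +(263/5).
Reduce top mod 5: now compute (3/5).
Reciprocity: 3 ≡ 3 and 5 ≡ 1 (mod 4), so (3/5) = +(5/3).
Reduce top mod 3: now compute (2/3).
Pull out 2: since 3 ≡ 3 (mod 8), (2/3) = -1.
Reached (1/3) = 1. Collecting the sign flips along the way, the symbol is -1.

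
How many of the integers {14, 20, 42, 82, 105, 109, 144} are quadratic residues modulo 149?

(14/149) = -1 → non-residue.
(20/149) = +1 → QR.
(42/149) = +1 → QR.
(82/149) = +1 → QR.
(105/149) = -1 → non-residue.
(109/149) = -1 → non-residue.
(144/149) = +1 → QR.
Total quadratic residues among the 7: 4.

4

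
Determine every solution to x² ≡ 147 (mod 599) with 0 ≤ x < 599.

Since 599 ≡ 3 (mod 4), a square root of 147 is 147^((599+1)/4) = 147^150 mod 599.
Repeated squaring: 147^2≡45, 147^4≡228, 147^8≡470, 147^16≡468, 147^32≡389, 147^64≡373, 147^128≡161 (mod 599).
147^150 = 147^(128+16+4+2) ≡ 481 (mod 599).
Check: 481² = 231361 ≡ 147 (mod 599). The two roots are 118 and 481.

118, 481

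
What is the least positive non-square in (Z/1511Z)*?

11

(2/1511) = +1, so 2 is a residue.
(3/1511) = +1, so 3 is a residue.
(4/1511) = +1, so 4 is a residue.
(5/1511) = +1, so 5 is a residue.
(6/1511) = +1, so 6 is a residue.
(7/1511) = +1, so 7 is a residue.
(8/1511) = +1, so 8 is a residue.
(9/1511) = +1, so 9 is a residue.
(10/1511) = +1, so 10 is a residue.
(11/1511) = −1, so 11 is the smallest positive non-residue mod 1511.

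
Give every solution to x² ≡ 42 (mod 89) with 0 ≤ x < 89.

24, 65

89 ≡ 1 (mod 4), so we find a root by search.
Trying successive values, 24² = 576 ≡ 42 (mod 89). The other root is 89 − 24 = 65.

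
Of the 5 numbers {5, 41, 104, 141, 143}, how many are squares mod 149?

3

(5/149) = +1 → QR.
(41/149) = -1 → non-residue.
(104/149) = +1 → QR.
(141/149) = -1 → non-residue.
(143/149) = +1 → QR.
Total quadratic residues among the 5: 3.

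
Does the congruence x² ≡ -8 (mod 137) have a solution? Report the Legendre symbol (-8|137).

1

First reduce: -8 ≡ 129 (mod 137).
Reciprocity: 129 ≡ 1 and 137 ≡ 1 (mod 4), so (129/137) = +(137/129).
Reduce top mod 129: now compute (8/129).
Pull out 2^3: since 129 ≡ 1 (mod 8), (2/129) = +1, so (2/129)^3 = +1.
Reached (1/129) = 1. Collecting the sign flips along the way, the symbol is +1.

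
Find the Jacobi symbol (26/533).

Pull out 2: since 533 ≡ 5 (mod 8), (2/533) = -1.
Reciprocity: 13 ≡ 1 and 533 ≡ 1 (mod 4), so (13/533) = +(533/13).
Reduce top mod 13: now compute (0/13).
Top reduces to 0: gcd > 1, so the symbol is 0.

0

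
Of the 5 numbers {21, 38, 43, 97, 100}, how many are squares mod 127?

3

(21/127) = +1 → QR.
(38/127) = +1 → QR.
(43/127) = -1 → non-residue.
(97/127) = -1 → non-residue.
(100/127) = +1 → QR.
Total quadratic residues among the 5: 3.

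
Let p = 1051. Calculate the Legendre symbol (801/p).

Reciprocity: 801 ≡ 1 and 1051 ≡ 3 (mod 4), so (801/1051) = +(1051/801).
Reduce top mod 801: now compute (250/801).
Pull out 2: since 801 ≡ 1 (mod 8), (2/801) = +1.
Reciprocity: 125 ≡ 1 and 801 ≡ 1 (mod 4), so (125/801) = +(801/125).
Reduce top mod 125: now compute (51/125).
Reciprocity: 51 ≡ 3 and 125 ≡ 1 (mod 4), so (51/125) = +(125/51).
Reduce top mod 51: now compute (23/51).
Reciprocity: 23 ≡ 3 and 51 ≡ 3 (mod 4), so (23/51) = −(51/23).
Reduce top mod 23: now compute (5/23).
Reciprocity: 5 ≡ 1 and 23 ≡ 3 (mod 4), so (5/23) = +(23/5).
Reduce top mod 5: now compute (3/5).
Reciprocity: 3 ≡ 3 and 5 ≡ 1 (mod 4), so (3/5) = +(5/3).
Reduce top mod 3: now compute (2/3).
Pull out 2: since 3 ≡ 3 (mod 8), (2/3) = -1.
Reached (1/3) = 1. Collecting the sign flips along the way, the symbol is +1.

1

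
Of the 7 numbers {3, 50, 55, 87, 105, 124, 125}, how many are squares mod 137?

3

(3/137) = -1 → non-residue.
(50/137) = +1 → QR.
(55/137) = -1 → non-residue.
(87/137) = +1 → QR.
(105/137) = +1 → QR.
(124/137) = -1 → non-residue.
(125/137) = -1 → non-residue.
Total quadratic residues among the 7: 3.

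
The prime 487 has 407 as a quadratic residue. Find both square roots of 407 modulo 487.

Since 487 ≡ 3 (mod 4), a square root of 407 is 407^((487+1)/4) = 407^122 mod 487.
Repeated squaring: 407^2≡69, 407^4≡378, 407^8≡193, 407^16≡237, 407^32≡164, 407^64≡111 (mod 487).
407^122 = 407^(64+32+16+8+2) ≡ 85 (mod 487).
Check: 85² = 7225 ≡ 407 (mod 487). The two roots are 85 and 402.

85, 402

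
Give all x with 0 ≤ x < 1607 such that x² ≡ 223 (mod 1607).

Since 1607 ≡ 3 (mod 4), a square root of 223 is 223^((1607+1)/4) = 223^402 mod 1607.
Repeated squaring: 223^2≡1519, 223^4≡1316, 223^8≡1117, 223^16≡657, 223^32≡973, 223^64≡206, 223^128≡654, 223^256≡254 (mod 1607).
223^402 = 223^(256+128+16+2) ≡ 529 (mod 1607).
Check: 529² = 279841 ≡ 223 (mod 1607). The two roots are 529 and 1078.

529, 1078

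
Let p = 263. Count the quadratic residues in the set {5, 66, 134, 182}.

1

(5/263) = -1 → non-residue.
(66/263) = +1 → QR.
(134/263) = -1 → non-residue.
(182/263) = -1 → non-residue.
Total quadratic residues among the 4: 1.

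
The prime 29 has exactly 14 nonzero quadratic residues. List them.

Square k = 1,…,14 (k and 29−k give the same square):
1²=1, 2²=4, 3²=9, 4²=16, 5²=25, 6²≡7, 7²≡20, 8²≡6, 9²≡23, 10²≡13, 11²≡5, 12²≡28, 13²≡24, 14²≡22 (mod 29).
So the quadratic residues mod 29 are {1, 4, 5, 6, 7, 9, 13, 16, 20, 22, 23, 24, 25, 28}.

1, 4, 5, 6, 7, 9, 13, 16, 20, 22, 23, 24, 25, 28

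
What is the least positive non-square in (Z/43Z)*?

2

(2/43) = −1, so 2 is the smallest positive non-residue mod 43.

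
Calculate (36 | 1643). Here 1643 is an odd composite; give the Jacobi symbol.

Pull out 2^2: since 1643 ≡ 3 (mod 8), (2/1643) = -1, so (2/1643)^2 = +1.
Reciprocity: 9 ≡ 1 and 1643 ≡ 3 (mod 4), so (9/1643) = +(1643/9).
Reduce top mod 9: now compute (5/9).
Reciprocity: 5 ≡ 1 and 9 ≡ 1 (mod 4), so (5/9) = +(9/5).
Reduce top mod 5: now compute (4/5).
Pull out 2^2: since 5 ≡ 5 (mod 8), (2/5) = -1, so (2/5)^2 = +1.
Reached (1/5) = 1. Collecting the sign flips along the way, the symbol is +1.

1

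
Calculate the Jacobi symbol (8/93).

Pull out 2^3: since 93 ≡ 5 (mod 8), (2/93) = -1, so (2/93)^3 = -1.
Reached (1/93) = 1. Collecting the sign flips along the way, the symbol is -1.

-1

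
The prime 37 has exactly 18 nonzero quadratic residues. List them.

Square k = 1,…,18 (k and 37−k give the same square):
1²=1, 2²=4, 3²=9, 4²=16, 5²=25, 6²=36, 7²≡12, 8²≡27, 9²≡7, 10²≡26, 11²≡10, 12²≡33, 13²≡21, 14²≡11, 15²≡3, 16²≡34, 17²≡30, 18²≡28 (mod 37).
So the quadratic residues mod 37 are {1, 3, 4, 7, 9, 10, 11, 12, 16, 21, 25, 26, 27, 28, 30, 33, 34, 36}.

1,3,4,7,9,10,11,12,16,21,25,26,27,28,30,33,34,36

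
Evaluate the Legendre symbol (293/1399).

Reciprocity: 293 ≡ 1 and 1399 ≡ 3 (mod 4), so (293/1399) = +(1399/293).
Reduce top mod 293: now compute (227/293).
Reciprocity: 227 ≡ 3 and 293 ≡ 1 (mod 4), so (227/293) = +(293/227).
Reduce top mod 227: now compute (66/227).
Pull out 2: since 227 ≡ 3 (mod 8), (2/227) = -1.
Reciprocity: 33 ≡ 1 and 227 ≡ 3 (mod 4), so (33/227) = +(227/33).
Reduce top mod 33: now compute (29/33).
Reciprocity: 29 ≡ 1 and 33 ≡ 1 (mod 4), so (29/33) = +(33/29).
Reduce top mod 29: now compute (4/29).
Pull out 2^2: since 29 ≡ 5 (mod 8), (2/29) = -1, so (2/29)^2 = +1.
Reached (1/29) = 1. Collecting the sign flips along the way, the symbol is -1.

-1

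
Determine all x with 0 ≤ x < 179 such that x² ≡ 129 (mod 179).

32, 147

Since 179 ≡ 3 (mod 4), a square root of 129 is 129^((179+1)/4) = 129^45 mod 179.
Repeated squaring: 129^2≡173, 129^4≡36, 129^8≡43, 129^16≡59, 129^32≡80 (mod 179).
129^45 = 129^(32+8+4+1) ≡ 147 (mod 179).
Check: 147² = 21609 ≡ 129 (mod 179). The two roots are 32 and 147.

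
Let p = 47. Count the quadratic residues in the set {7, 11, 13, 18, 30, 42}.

3

(7/47) = +1 → QR.
(11/47) = -1 → non-residue.
(13/47) = -1 → non-residue.
(18/47) = +1 → QR.
(30/47) = -1 → non-residue.
(42/47) = +1 → QR.
Total quadratic residues among the 6: 3.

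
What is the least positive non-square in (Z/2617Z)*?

5

(2/2617) = +1, so 2 is a residue.
(3/2617) = +1, so 3 is a residue.
(4/2617) = +1, so 4 is a residue.
(5/2617) = −1, so 5 is the smallest positive non-residue mod 2617.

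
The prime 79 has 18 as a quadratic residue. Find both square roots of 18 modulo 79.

27, 52

Since 79 ≡ 3 (mod 4), a square root of 18 is 18^((79+1)/4) = 18^20 mod 79.
Repeated squaring: 18^2≡8, 18^4≡64, 18^8≡67, 18^16≡65 (mod 79).
18^20 = 18^(16+4) ≡ 52 (mod 79).
Check: 52² = 2704 ≡ 18 (mod 79). The two roots are 27 and 52.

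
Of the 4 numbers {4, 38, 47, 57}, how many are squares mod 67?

2

(4/67) = +1 → QR.
(38/67) = -1 → non-residue.
(47/67) = +1 → QR.
(57/67) = -1 → non-residue.
Total quadratic residues among the 4: 2.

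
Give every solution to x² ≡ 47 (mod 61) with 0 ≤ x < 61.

61 ≡ 1 (mod 4), so we find a root by search.
Trying successive values, 13² = 169 ≡ 47 (mod 61). The other root is 61 − 13 = 48.

13, 48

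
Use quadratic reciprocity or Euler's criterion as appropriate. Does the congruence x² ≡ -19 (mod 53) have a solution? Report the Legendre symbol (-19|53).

-1

Euler's criterion: (-19/53) ≡ 34^26 (mod 53).
34^2 ≡ 43 (mod 53)
34^4 ≡ 47 (mod 53)
34^8 ≡ 36 (mod 53)
34^16 ≡ 24 (mod 53)
34^26 = 34^(16+8+2) ≡ 52 (mod 53).
Result is 52 ≡ −1, so (-19/53) = −1.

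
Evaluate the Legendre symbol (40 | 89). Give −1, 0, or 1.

1

Euler's criterion: (40/89) ≡ 40^44 (mod 89).
40^2 ≡ 87 (mod 89)
40^4 ≡ 4 (mod 89)
40^8 ≡ 16 (mod 89)
40^16 ≡ 78 (mod 89)
40^32 ≡ 32 (mod 89)
40^44 = 40^(32+8+4) ≡ 1 (mod 89).
Result is 1, so (40/89) = 1.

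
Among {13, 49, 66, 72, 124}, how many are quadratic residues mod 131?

(13/131) = +1 → QR.
(49/131) = +1 → QR.
(66/131) = -1 → non-residue.
(72/131) = -1 → non-residue.
(124/131) = -1 → non-residue.
Total quadratic residues among the 5: 2.

2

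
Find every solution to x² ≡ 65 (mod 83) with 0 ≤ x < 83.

27, 56

Since 83 ≡ 3 (mod 4), a square root of 65 is 65^((83+1)/4) = 65^21 mod 83.
Repeated squaring: 65^2≡75, 65^4≡64, 65^8≡29, 65^16≡11 (mod 83).
65^21 = 65^(16+4+1) ≡ 27 (mod 83).
Check: 27² = 729 ≡ 65 (mod 83). The two roots are 27 and 56.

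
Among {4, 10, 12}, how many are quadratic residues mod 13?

3

(4/13) = +1 → QR.
(10/13) = +1 → QR.
(12/13) = +1 → QR.
Total quadratic residues among the 3: 3.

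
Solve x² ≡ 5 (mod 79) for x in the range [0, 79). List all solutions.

20, 59

Since 79 ≡ 3 (mod 4), a square root of 5 is 5^((79+1)/4) = 5^20 mod 79.
Repeated squaring: 5^2≡25, 5^4≡72, 5^8≡49, 5^16≡31 (mod 79).
5^20 = 5^(16+4) ≡ 20 (mod 79).
Check: 20² = 400 ≡ 5 (mod 79). The two roots are 20 and 59.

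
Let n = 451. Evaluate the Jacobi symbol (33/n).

Reciprocity: 33 ≡ 1 and 451 ≡ 3 (mod 4), so (33/451) = +(451/33).
Reduce top mod 33: now compute (22/33).
Pull out 2: since 33 ≡ 1 (mod 8), (2/33) = +1.
Reciprocity: 11 ≡ 3 and 33 ≡ 1 (mod 4), so (11/33) = +(33/11).
Reduce top mod 11: now compute (0/11).
Top reduces to 0: gcd > 1, so the symbol is 0.

0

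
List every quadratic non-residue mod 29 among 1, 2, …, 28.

2,3,8,10,11,12,14,15,17,18,19,21,26,27

Square k = 1,…,14 (k and 29−k give the same square):
1²=1, 2²=4, 3²=9, 4²=16, 5²=25, 6²≡7, 7²≡20, 8²≡6, 9²≡23, 10²≡13, 11²≡5, 12²≡28, 13²≡24, 14²≡22 (mod 29).
The residues are {1, 4, 5, 6, 7, 9, 13, 16, 20, 22, 23, 24, 25, 28}; the non-residues are the remaining 14 nonzero classes.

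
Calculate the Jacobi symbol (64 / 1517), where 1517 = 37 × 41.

1

Pull out 2^6: since 1517 ≡ 5 (mod 8), (2/1517) = -1, so (2/1517)^6 = +1.
Reached (1/1517) = 1. Collecting the sign flips along the way, the symbol is +1.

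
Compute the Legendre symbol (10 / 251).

-1

Euler's criterion: (10/251) ≡ 10^125 (mod 251).
10^2 ≡ 100 (mod 251)
10^4 ≡ 211 (mod 251)
10^8 ≡ 94 (mod 251)
10^16 ≡ 51 (mod 251)
10^32 ≡ 91 (mod 251)
10^64 ≡ 249 (mod 251)
10^125 = 10^(64+32+16+8+4+1) ≡ 250 (mod 251).
Result is 250 ≡ −1, so (10/251) = −1.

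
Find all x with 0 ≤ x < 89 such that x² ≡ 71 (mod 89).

89 ≡ 1 (mod 4), so we find a root by search.
Trying successive values, 31² = 961 ≡ 71 (mod 89). The other root is 89 − 31 = 58.

31, 58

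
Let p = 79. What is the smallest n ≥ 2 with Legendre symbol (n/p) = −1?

(2/79) = +1, so 2 is a residue.
(3/79) = −1, so 3 is the smallest positive non-residue mod 79.

3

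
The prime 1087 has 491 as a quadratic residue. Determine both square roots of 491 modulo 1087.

90, 997

Since 1087 ≡ 3 (mod 4), a square root of 491 is 491^((1087+1)/4) = 491^272 mod 1087.
Repeated squaring: 491^2≡854, 491^4≡1026, 491^8≡460, 491^16≡722, 491^32≡611, 491^64≡480, 491^128≡1043, 491^256≡849 (mod 1087).
491^272 = 491^(256+16) ≡ 997 (mod 1087).
Check: 997² = 994009 ≡ 491 (mod 1087). The two roots are 90 and 997.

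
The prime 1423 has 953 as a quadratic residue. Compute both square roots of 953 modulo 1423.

Since 1423 ≡ 3 (mod 4), a square root of 953 is 953^((1423+1)/4) = 953^356 mod 1423.
Repeated squaring: 953^2≡335, 953^4≡1231, 953^8≡1289, 953^16≡880, 953^32≡288, 953^64≡410, 953^128≡186, 953^256≡444 (mod 1423).
953^356 = 953^(256+64+32+4) ≡ 441 (mod 1423).
Check: 441² = 194481 ≡ 953 (mod 1423). The two roots are 441 and 982.

441, 982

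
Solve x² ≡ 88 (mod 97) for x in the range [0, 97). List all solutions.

97 ≡ 1 (mod 4), so we find a root by search.
Trying successive values, 31² = 961 ≡ 88 (mod 97). The other root is 97 − 31 = 66.

31, 66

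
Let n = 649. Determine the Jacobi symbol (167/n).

Reciprocity: 167 ≡ 3 and 649 ≡ 1 (mod 4), so (167/649) = +(649/167).
Reduce top mod 167: now compute (148/167).
Pull out 2^2: since 167 ≡ 7 (mod 8), (2/167) = +1, so (2/167)^2 = +1.
Reciprocity: 37 ≡ 1 and 167 ≡ 3 (mod 4), so (37/167) = +(167/37).
Reduce top mod 37: now compute (19/37).
Reciprocity: 19 ≡ 3 and 37 ≡ 1 (mod 4), so (19/37) = +(37/19).
Reduce top mod 19: now compute (18/19).
Pull out 2: since 19 ≡ 3 (mod 8), (2/19) = -1.
Reciprocity: 9 ≡ 1 and 19 ≡ 3 (mod 4), so (9/19) = +(19/9).
Reduce top mod 9: now compute (1/9).
Reached (1/9) = 1. Collecting the sign flips along the way, the symbol is -1.

-1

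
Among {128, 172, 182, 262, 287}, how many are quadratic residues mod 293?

3

(128/293) = -1 → non-residue.
(172/293) = +1 → QR.
(182/293) = -1 → non-residue.
(262/293) = +1 → QR.
(287/293) = +1 → QR.
Total quadratic residues among the 5: 3.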